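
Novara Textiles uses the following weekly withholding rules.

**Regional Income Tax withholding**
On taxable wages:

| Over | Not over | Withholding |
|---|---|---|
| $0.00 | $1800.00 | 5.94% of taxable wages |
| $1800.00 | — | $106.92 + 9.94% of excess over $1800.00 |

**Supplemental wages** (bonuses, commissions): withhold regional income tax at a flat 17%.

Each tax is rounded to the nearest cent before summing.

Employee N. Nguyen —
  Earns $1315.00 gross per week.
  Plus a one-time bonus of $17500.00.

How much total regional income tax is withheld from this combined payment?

$3053.11

Regional Income Tax: taxable = $1315.00
  5.94% × $1315.00 = $78.11
Supplemental (17% flat on bonus): 17% × $17500.00 = $2975.00
Total regional income tax: $78.11 + $2975.00 = $3053.11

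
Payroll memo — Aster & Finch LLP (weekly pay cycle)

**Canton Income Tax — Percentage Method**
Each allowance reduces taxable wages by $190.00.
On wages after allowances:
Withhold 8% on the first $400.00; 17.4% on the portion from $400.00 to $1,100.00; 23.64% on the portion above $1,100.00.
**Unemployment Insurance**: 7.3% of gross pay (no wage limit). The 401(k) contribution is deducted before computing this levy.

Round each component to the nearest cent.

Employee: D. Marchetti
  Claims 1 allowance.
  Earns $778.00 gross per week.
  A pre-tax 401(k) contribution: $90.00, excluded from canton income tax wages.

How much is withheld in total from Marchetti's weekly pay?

Canton Income Tax: taxable = $778.00 − $90.00 − 1×$190.00 = $498.00
  $32.00 + 17.4% × ($498.00 − $400.00) = $32.00 + 17.4% × $98.00 = $49.05
Unemployment Insurance: 7.3% × $688.00 = $50.22
Total: $49.05 + $50.22 = $99.27

$99.27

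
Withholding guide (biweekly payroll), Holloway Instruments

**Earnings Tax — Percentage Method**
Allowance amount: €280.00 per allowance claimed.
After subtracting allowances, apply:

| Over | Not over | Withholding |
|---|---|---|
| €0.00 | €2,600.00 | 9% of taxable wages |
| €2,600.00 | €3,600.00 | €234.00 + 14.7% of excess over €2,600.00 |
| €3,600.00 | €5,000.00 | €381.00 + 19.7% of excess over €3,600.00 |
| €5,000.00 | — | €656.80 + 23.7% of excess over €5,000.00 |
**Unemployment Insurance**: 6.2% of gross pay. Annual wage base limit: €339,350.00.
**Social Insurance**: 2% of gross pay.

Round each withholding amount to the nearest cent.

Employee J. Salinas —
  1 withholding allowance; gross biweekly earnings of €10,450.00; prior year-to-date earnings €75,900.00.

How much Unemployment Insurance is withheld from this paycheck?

Unemployment Insurance: 6.2% × €10,450.00 = €647.90

€647.90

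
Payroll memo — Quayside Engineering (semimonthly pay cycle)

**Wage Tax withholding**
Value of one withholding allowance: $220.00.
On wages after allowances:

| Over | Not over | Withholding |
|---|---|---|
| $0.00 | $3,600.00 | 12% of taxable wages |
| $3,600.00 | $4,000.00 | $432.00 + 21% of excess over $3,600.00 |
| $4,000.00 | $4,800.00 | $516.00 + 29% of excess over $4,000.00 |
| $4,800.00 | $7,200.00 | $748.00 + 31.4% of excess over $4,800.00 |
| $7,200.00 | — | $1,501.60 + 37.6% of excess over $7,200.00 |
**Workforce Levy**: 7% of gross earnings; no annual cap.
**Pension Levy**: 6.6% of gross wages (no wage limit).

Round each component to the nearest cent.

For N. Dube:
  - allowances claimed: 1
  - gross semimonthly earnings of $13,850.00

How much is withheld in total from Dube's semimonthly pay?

$5,802.88

Wage Tax: taxable = $13,850.00 − 1×$220.00 = $13,630.00
  $1,501.60 + 37.6% × ($13,630.00 − $7,200.00) = $1,501.60 + 37.6% × $6,430.00 = $3,919.28
Workforce Levy: 7% × $13,850.00 = $969.50
Pension Levy: 6.6% × $13,850.00 = $914.10
Total: $3,919.28 + $969.50 + $914.10 = $5,802.88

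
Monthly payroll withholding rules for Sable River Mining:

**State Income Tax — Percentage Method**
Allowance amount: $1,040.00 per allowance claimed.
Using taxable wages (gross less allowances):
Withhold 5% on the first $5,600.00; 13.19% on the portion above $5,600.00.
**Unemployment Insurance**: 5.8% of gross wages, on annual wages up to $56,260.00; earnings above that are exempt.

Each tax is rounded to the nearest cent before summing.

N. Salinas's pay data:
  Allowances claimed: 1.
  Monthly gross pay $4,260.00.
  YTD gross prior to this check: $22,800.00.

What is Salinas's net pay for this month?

$3,851.92

State Income Tax: taxable = $4,260.00 − 1×$1,040.00 = $3,220.00
  5% × $3,220.00 = $161.00
Unemployment Insurance: 5.8% × $4,260.00 = $247.08
Total withheld: $161.00 + $247.08 = $408.08
Net pay: $4,260.00 − $408.08 = $3,851.92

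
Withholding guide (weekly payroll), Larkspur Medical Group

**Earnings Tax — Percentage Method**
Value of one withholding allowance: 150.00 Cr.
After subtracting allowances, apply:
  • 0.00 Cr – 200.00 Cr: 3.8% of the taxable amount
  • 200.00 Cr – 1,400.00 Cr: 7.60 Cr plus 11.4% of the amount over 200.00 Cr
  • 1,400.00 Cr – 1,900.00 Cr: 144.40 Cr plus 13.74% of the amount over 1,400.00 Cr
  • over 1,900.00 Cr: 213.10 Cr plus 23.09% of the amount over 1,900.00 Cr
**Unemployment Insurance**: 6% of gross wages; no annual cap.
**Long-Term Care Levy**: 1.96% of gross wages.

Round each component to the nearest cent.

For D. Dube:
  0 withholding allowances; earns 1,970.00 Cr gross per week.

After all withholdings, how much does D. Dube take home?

1,583.93 Cr

Earnings Tax: taxable = 1,970.00 Cr
  213.10 Cr + 23.09% × (1,970.00 Cr − 1,900.00 Cr) = 213.10 Cr + 23.09% × 70.00 Cr = 229.26 Cr
Unemployment Insurance: 6% × 1,970.00 Cr = 118.20 Cr
Long-Term Care Levy: 1.96% × 1,970.00 Cr = 38.61 Cr
Total withheld: 229.26 Cr + 118.20 Cr + 38.61 Cr = 386.07 Cr
Net pay: 1,970.00 Cr − 386.07 Cr = 1,583.93 Cr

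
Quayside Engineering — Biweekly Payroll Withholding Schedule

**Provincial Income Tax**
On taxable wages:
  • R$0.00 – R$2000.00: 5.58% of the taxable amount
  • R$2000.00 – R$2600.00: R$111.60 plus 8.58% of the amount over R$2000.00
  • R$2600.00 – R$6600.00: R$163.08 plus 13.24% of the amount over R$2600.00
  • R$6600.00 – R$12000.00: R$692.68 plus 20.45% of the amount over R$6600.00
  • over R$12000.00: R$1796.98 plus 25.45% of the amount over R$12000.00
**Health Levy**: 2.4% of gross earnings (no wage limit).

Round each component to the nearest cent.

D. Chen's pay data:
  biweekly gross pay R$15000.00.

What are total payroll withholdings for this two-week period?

Provincial Income Tax: taxable = R$15000.00
  R$1796.98 + 25.45% × (R$15000.00 − R$12000.00) = R$1796.98 + 25.45% × R$3000.00 = R$2560.48
Health Levy: 2.4% × R$15000.00 = R$360.00
Total: R$2560.48 + R$360.00 = R$2920.48

R$2920.48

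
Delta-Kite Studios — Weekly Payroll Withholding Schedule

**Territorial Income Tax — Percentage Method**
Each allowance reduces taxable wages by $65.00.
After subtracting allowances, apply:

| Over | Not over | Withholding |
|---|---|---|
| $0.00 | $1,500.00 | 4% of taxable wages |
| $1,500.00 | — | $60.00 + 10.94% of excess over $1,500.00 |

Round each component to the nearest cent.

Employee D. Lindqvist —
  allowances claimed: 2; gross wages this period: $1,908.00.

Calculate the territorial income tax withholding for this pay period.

Territorial Income Tax: taxable = $1,908.00 − 2×$65.00 = $1,778.00
  $60.00 + 10.94% × ($1,778.00 − $1,500.00) = $60.00 + 10.94% × $278.00 = $90.41

$90.41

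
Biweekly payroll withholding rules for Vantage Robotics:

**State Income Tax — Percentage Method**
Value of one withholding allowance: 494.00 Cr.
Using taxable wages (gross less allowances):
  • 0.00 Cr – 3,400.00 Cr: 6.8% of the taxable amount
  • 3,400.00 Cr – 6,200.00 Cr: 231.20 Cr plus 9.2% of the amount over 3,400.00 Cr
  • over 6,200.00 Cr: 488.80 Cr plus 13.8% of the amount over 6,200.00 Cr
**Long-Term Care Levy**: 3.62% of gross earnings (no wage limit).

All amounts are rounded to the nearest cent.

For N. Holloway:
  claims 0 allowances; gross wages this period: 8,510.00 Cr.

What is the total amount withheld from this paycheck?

1,115.64 Cr

State Income Tax: taxable = 8,510.00 Cr
  488.80 Cr + 13.8% × (8,510.00 Cr − 6,200.00 Cr) = 488.80 Cr + 13.8% × 2,310.00 Cr = 807.58 Cr
Long-Term Care Levy: 3.62% × 8,510.00 Cr = 308.06 Cr
Total: 807.58 Cr + 308.06 Cr = 1,115.64 Cr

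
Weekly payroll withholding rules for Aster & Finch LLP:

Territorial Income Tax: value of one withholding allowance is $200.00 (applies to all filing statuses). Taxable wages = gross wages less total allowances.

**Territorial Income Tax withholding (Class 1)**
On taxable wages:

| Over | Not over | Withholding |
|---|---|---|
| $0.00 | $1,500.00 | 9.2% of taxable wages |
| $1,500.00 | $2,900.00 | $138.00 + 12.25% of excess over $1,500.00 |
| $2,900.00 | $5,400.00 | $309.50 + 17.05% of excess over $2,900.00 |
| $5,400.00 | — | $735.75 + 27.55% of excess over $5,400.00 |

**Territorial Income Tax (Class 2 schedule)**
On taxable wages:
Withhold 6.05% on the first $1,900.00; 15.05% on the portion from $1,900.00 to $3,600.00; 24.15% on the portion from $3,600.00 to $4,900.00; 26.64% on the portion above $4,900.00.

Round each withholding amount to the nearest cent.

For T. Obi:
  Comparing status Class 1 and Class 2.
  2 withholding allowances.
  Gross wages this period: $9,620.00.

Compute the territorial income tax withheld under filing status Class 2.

$1,835.60

Territorial Income Tax (Class 2): taxable = $9,620.00 − 2×$200.00 = $9,220.00
  $684.75 + 26.64% × ($9,220.00 − $4,900.00) = $684.75 + 26.64% × $4,320.00 = $1,835.60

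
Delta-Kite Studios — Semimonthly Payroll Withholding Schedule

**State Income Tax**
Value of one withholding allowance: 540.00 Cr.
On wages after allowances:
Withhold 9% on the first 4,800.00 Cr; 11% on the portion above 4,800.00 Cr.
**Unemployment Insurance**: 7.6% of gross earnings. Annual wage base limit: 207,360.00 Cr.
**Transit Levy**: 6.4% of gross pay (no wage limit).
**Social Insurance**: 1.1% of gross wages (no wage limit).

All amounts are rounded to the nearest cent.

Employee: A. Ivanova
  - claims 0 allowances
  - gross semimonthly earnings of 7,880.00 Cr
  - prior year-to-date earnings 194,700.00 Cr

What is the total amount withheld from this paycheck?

1,960.68 Cr

State Income Tax: taxable = 7,880.00 Cr
  432.00 Cr + 11% × (7,880.00 Cr − 4,800.00 Cr) = 432.00 Cr + 11% × 3,080.00 Cr = 770.80 Cr
Unemployment Insurance: 7.6% × 7,880.00 Cr = 598.88 Cr
Transit Levy: 6.4% × 7,880.00 Cr = 504.32 Cr
Social Insurance: 1.1% × 7,880.00 Cr = 86.68 Cr
Total: 770.80 Cr + 598.88 Cr + 504.32 Cr + 86.68 Cr = 1,960.68 Cr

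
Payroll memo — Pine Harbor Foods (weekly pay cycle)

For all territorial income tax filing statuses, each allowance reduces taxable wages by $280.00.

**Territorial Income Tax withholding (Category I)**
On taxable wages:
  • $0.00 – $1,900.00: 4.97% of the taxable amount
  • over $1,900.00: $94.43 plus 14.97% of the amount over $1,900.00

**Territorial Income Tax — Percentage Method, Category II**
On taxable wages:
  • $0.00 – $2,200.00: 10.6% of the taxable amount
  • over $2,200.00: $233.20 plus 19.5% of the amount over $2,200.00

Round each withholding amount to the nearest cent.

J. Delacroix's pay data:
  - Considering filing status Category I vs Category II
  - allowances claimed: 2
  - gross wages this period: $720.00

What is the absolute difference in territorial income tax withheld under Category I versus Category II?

$9.01

Territorial Income Tax (Category I): taxable = $720.00 − 2×$280.00 = $160.00
  4.97% × $160.00 = $7.95
Territorial Income Tax (Category II): taxable = $720.00 − 2×$280.00 = $160.00
  10.6% × $160.00 = $16.96
Difference: |$7.95 − $16.96| = $9.01 (higher under Category II)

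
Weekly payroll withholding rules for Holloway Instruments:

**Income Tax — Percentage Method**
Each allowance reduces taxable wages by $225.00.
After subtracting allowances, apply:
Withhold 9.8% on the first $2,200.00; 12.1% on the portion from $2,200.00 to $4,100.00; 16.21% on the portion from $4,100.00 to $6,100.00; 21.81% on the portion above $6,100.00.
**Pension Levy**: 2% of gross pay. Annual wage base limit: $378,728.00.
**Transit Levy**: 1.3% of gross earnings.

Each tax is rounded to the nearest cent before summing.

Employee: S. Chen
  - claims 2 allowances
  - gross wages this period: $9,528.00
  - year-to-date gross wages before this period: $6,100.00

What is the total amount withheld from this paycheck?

Income Tax: taxable = $9,528.00 − 2×$225.00 = $9,078.00
  $769.70 + 21.81% × ($9,078.00 − $6,100.00) = $769.70 + 21.81% × $2,978.00 = $1,419.20
Pension Levy: 2% × $9,528.00 = $190.56
Transit Levy: 1.3% × $9,528.00 = $123.86
Total: $1,419.20 + $190.56 + $123.86 = $1,733.62

$1,733.62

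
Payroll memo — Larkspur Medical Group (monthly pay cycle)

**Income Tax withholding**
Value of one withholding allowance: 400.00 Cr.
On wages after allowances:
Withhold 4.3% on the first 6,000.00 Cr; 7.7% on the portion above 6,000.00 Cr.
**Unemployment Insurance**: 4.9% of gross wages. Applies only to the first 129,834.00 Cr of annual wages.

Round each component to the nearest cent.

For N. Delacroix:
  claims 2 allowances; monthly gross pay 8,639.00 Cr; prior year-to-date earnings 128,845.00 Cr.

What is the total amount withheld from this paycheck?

Income Tax: taxable = 8,639.00 Cr − 2×400.00 Cr = 7,839.00 Cr
  258.00 Cr + 7.7% × (7,839.00 Cr − 6,000.00 Cr) = 258.00 Cr + 7.7% × 1,839.00 Cr = 399.60 Cr
Unemployment Insurance: cap 129,834.00 Cr − YTD 128,845.00 Cr = 989.00 Cr subject; 4.9% × 989.00 Cr = 48.46 Cr
Total: 399.60 Cr + 48.46 Cr = 448.06 Cr

448.06 Cr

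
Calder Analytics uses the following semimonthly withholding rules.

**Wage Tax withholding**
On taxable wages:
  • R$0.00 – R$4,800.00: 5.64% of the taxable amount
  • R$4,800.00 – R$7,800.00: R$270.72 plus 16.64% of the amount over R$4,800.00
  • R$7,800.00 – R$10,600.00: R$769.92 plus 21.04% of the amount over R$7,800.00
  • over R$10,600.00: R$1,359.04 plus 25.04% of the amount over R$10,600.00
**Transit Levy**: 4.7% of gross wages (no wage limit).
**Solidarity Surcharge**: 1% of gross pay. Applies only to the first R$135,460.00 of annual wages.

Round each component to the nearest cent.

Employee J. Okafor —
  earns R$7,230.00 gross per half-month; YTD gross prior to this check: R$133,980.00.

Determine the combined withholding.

Wage Tax: taxable = R$7,230.00
  R$270.72 + 16.64% × (R$7,230.00 − R$4,800.00) = R$270.72 + 16.64% × R$2,430.00 = R$675.07
Transit Levy: 4.7% × R$7,230.00 = R$339.81
Solidarity Surcharge: cap R$135,460.00 − YTD R$133,980.00 = R$1,480.00 subject; 1% × R$1,480.00 = R$14.80
Total: R$675.07 + R$339.81 + R$14.80 = R$1,029.68

R$1,029.68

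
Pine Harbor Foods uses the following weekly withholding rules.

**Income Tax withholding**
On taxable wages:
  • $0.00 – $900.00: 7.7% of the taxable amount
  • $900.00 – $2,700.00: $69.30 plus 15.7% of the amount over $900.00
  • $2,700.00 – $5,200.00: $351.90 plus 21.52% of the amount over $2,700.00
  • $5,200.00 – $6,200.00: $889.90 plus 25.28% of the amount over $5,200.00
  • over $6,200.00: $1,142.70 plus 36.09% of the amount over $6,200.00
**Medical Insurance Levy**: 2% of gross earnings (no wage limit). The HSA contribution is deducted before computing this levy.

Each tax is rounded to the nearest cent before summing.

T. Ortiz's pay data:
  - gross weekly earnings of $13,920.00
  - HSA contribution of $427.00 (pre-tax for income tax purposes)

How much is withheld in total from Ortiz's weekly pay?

Income Tax: taxable = $13,920.00 − $427.00 = $13,493.00
  $1,142.70 + 36.09% × ($13,493.00 − $6,200.00) = $1,142.70 + 36.09% × $7,293.00 = $3,774.74
Medical Insurance Levy: 2% × $13,493.00 = $269.86
Total: $3,774.74 + $269.86 = $4,044.60

$4,044.60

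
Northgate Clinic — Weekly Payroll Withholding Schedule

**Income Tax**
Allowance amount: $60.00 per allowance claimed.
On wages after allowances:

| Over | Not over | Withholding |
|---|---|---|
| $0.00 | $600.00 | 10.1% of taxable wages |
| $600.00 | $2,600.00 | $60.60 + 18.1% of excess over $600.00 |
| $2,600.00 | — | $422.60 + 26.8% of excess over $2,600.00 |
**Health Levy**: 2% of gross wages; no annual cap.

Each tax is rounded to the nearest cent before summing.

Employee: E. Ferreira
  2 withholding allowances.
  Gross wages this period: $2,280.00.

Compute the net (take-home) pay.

Income Tax: taxable = $2,280.00 − 2×$60.00 = $2,160.00
  $60.60 + 18.1% × ($2,160.00 − $600.00) = $60.60 + 18.1% × $1,560.00 = $342.96
Health Levy: 2% × $2,280.00 = $45.60
Total withheld: $342.96 + $45.60 = $388.56
Net pay: $2,280.00 − $388.56 = $1,891.44

$1,891.44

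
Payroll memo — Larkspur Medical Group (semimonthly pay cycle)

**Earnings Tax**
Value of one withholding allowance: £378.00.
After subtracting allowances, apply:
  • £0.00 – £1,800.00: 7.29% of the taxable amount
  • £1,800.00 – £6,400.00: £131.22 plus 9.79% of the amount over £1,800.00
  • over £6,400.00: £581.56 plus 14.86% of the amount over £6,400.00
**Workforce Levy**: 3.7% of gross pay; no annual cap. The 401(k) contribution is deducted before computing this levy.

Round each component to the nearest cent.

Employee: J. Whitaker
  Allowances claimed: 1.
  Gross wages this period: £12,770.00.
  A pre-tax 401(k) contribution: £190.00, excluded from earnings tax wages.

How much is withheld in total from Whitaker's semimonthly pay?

£1,909.20

Earnings Tax: taxable = £12,770.00 − £190.00 − 1×£378.00 = £12,202.00
  £581.56 + 14.86% × (£12,202.00 − £6,400.00) = £581.56 + 14.86% × £5,802.00 = £1,443.74
Workforce Levy: 3.7% × £12,580.00 = £465.46
Total: £1,443.74 + £465.46 = £1,909.20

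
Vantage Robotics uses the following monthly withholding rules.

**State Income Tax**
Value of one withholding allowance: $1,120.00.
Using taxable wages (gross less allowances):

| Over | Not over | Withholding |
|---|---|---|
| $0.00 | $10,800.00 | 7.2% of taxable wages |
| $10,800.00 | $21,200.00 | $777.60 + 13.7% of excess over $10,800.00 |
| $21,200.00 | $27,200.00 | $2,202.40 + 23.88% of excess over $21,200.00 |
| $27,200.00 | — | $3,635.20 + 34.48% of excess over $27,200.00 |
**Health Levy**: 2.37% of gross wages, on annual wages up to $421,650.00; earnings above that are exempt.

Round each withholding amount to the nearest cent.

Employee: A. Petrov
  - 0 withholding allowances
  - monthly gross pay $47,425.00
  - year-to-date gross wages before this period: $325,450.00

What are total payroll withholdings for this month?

$11,732.75

State Income Tax: taxable = $47,425.00
  $3,635.20 + 34.48% × ($47,425.00 − $27,200.00) = $3,635.20 + 34.48% × $20,225.00 = $10,608.78
Health Levy: 2.37% × $47,425.00 = $1,123.97
Total: $10,608.78 + $1,123.97 = $11,732.75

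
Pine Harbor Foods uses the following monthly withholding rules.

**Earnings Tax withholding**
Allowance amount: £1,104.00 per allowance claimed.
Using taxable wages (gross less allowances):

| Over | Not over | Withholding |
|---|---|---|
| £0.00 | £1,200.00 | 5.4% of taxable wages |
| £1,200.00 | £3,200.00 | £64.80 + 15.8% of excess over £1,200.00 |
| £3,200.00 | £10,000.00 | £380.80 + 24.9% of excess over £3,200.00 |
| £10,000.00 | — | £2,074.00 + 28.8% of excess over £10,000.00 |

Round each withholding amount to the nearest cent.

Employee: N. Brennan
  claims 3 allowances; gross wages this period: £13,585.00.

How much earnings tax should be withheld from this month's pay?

£2,152.62

Earnings Tax: taxable = £13,585.00 − 3×£1,104.00 = £10,273.00
  £2,074.00 + 28.8% × (£10,273.00 − £10,000.00) = £2,074.00 + 28.8% × £273.00 = £2,152.62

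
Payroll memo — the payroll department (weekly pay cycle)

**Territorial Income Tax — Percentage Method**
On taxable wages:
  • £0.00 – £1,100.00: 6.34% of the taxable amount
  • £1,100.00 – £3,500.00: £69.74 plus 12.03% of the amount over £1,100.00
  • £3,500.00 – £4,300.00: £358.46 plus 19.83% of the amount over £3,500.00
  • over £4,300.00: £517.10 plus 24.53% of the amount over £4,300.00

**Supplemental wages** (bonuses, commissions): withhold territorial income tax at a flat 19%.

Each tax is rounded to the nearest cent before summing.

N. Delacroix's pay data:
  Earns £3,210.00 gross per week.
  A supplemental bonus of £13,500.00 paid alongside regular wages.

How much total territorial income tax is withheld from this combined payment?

Territorial Income Tax: taxable = £3,210.00
  £69.74 + 12.03% × (£3,210.00 − £1,100.00) = £69.74 + 12.03% × £2,110.00 = £323.57
Supplemental (19% flat on bonus): 19% × £13,500.00 = £2,565.00
Total territorial income tax: £323.57 + £2,565.00 = £2,888.57

£2,888.57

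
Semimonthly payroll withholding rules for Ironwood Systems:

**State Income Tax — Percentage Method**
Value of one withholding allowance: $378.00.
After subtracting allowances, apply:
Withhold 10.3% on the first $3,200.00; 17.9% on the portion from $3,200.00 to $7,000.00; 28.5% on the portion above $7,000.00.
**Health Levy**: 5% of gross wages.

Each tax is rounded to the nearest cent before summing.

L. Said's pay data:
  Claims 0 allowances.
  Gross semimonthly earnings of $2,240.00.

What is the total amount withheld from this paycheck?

$342.72

State Income Tax: taxable = $2,240.00
  10.3% × $2,240.00 = $230.72
Health Levy: 5% × $2,240.00 = $112.00
Total: $230.72 + $112.00 = $342.72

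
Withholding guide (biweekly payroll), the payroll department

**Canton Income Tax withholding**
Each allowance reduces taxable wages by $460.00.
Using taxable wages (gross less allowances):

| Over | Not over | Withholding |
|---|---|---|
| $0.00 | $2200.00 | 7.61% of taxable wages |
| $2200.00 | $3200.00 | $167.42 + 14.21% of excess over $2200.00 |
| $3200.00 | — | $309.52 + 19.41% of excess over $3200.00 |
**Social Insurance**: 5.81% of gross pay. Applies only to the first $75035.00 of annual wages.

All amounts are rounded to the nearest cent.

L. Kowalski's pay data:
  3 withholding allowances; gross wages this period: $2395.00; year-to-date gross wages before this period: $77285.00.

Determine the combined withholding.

$77.24

Canton Income Tax: taxable = $2395.00 − 3×$460.00 = $1015.00
  7.61% × $1015.00 = $77.24
Social Insurance: YTD $77285.00 ≥ cap $75035.00 → $0.00
Total: $77.24 + $0.00 = $77.24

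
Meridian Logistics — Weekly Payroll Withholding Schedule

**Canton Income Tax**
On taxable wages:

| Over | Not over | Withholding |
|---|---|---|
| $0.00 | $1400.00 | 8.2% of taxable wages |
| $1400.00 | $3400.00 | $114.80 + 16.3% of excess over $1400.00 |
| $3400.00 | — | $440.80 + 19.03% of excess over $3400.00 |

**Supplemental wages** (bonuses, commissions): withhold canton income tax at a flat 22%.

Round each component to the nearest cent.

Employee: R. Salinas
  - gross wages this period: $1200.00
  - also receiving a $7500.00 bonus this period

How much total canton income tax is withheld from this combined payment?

$1748.40

Canton Income Tax: taxable = $1200.00
  8.2% × $1200.00 = $98.40
Supplemental (22% flat on bonus): 22% × $7500.00 = $1650.00
Total canton income tax: $98.40 + $1650.00 = $1748.40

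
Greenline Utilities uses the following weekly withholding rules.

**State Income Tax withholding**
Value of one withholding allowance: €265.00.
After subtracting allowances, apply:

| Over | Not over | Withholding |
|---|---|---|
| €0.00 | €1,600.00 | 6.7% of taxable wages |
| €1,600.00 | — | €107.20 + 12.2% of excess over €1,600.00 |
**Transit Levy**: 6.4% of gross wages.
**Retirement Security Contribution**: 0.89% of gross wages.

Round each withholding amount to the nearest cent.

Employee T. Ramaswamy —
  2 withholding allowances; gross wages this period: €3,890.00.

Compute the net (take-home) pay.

State Income Tax: taxable = €3,890.00 − 2×€265.00 = €3,360.00
  €107.20 + 12.2% × (€3,360.00 − €1,600.00) = €107.20 + 12.2% × €1,760.00 = €321.92
Transit Levy: 6.4% × €3,890.00 = €248.96
Retirement Security Contribution: 0.89% × €3,890.00 = €34.62
Total withheld: €321.92 + €248.96 + €34.62 = €605.50
Net pay: €3,890.00 − €605.50 = €3,284.50

€3,284.50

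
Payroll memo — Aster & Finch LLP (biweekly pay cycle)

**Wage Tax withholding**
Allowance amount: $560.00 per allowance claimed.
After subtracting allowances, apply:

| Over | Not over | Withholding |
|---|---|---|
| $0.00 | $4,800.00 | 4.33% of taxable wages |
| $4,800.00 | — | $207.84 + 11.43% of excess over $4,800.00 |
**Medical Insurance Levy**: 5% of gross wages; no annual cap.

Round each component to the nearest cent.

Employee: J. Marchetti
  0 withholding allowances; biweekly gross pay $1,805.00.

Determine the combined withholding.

$168.41

Wage Tax: taxable = $1,805.00
  4.33% × $1,805.00 = $78.16
Medical Insurance Levy: 5% × $1,805.00 = $90.25
Total: $78.16 + $90.25 = $168.41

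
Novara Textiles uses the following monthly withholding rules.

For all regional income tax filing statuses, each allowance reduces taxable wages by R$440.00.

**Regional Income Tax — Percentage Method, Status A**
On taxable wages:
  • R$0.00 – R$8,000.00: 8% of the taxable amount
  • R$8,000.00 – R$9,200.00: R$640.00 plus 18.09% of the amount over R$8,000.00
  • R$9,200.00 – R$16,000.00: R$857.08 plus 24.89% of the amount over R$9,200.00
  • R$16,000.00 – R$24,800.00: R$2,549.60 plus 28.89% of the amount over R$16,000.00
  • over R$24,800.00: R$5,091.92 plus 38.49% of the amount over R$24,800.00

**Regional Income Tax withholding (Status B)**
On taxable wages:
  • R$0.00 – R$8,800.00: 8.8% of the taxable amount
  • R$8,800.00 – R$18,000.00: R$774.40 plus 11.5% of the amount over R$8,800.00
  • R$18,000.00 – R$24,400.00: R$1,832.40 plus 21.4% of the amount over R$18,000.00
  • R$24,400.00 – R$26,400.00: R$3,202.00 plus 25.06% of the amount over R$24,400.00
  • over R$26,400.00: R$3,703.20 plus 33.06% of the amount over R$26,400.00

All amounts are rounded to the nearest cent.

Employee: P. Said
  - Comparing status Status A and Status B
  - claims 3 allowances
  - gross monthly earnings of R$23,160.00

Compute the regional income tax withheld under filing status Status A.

R$4,236.78

Regional Income Tax (Status A): taxable = R$23,160.00 − 3×R$440.00 = R$21,840.00
  R$2,549.60 + 28.89% × (R$21,840.00 − R$16,000.00) = R$2,549.60 + 28.89% × R$5,840.00 = R$4,236.78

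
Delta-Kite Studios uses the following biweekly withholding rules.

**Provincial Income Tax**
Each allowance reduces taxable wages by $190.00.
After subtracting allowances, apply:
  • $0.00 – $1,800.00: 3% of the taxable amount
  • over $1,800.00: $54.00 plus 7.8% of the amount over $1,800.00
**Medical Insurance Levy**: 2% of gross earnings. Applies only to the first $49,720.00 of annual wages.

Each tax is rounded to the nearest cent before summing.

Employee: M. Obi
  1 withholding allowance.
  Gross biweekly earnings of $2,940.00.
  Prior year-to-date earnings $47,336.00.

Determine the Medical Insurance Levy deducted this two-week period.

Medical Insurance Levy: cap $49,720.00 − YTD $47,336.00 = $2,384.00 subject; 2% × $2,384.00 = $47.68

$47.68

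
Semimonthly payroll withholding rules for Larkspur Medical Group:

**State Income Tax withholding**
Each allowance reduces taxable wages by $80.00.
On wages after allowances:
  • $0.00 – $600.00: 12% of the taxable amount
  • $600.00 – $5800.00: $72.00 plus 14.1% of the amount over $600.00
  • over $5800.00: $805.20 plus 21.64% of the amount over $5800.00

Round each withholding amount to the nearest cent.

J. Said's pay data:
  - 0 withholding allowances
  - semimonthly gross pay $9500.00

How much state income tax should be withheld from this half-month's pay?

$1605.88

State Income Tax: taxable = $9500.00
  $805.20 + 21.64% × ($9500.00 − $5800.00) = $805.20 + 21.64% × $3700.00 = $1605.88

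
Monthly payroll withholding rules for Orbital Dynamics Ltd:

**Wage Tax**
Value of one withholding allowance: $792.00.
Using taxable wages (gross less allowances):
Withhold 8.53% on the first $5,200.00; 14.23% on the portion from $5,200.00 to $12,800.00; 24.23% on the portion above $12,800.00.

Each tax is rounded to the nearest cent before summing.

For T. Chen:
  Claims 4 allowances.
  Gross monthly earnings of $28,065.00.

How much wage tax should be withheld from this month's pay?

$4,456.14

Wage Tax: taxable = $28,065.00 − 4×$792.00 = $24,897.00
  $1,525.04 + 24.23% × ($24,897.00 − $12,800.00) = $1,525.04 + 24.23% × $12,097.00 = $4,456.14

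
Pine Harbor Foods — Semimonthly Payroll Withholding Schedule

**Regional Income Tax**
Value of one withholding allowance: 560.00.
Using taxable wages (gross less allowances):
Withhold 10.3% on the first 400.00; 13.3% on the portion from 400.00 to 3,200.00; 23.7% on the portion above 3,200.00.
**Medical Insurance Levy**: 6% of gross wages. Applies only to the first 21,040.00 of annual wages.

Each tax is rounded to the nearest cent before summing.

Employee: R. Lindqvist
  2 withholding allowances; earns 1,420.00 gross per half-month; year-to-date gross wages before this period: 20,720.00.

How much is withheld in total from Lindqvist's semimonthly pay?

50.10

Regional Income Tax: taxable = 1,420.00 − 2×560.00 = 300.00
  10.3% × 300.00 = 30.90
Medical Insurance Levy: cap 21,040.00 − YTD 20,720.00 = 320.00 subject; 6% × 320.00 = 19.20
Total: 30.90 + 19.20 = 50.10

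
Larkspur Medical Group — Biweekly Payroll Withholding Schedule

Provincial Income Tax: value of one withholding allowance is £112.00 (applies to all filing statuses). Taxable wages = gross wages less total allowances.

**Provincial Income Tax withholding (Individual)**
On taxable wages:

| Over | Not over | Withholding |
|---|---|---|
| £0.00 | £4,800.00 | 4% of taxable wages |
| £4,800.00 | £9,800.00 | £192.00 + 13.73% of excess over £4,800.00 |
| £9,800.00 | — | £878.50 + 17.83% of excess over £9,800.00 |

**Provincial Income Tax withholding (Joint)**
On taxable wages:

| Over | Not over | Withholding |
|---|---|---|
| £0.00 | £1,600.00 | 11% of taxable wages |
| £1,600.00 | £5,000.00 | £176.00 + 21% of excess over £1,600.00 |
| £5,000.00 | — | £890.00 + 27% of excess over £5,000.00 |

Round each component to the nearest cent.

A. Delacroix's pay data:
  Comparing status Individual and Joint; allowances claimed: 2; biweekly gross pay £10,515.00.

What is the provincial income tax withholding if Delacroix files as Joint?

£2,318.57

Provincial Income Tax (Joint): taxable = £10,515.00 − 2×£112.00 = £10,291.00
  £890.00 + 27% × (£10,291.00 − £5,000.00) = £890.00 + 27% × £5,291.00 = £2,318.57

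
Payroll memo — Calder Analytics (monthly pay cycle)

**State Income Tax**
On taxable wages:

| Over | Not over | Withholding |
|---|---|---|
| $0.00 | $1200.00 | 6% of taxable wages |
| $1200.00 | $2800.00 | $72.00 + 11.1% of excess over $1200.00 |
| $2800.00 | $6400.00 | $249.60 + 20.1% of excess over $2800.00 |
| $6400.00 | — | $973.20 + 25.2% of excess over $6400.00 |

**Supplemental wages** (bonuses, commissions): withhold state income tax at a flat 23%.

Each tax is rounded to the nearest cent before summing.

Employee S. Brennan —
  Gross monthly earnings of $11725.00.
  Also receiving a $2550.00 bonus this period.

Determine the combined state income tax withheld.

State Income Tax: taxable = $11725.00
  $973.20 + 25.2% × ($11725.00 − $6400.00) = $973.20 + 25.2% × $5325.00 = $2315.10
Supplemental (23% flat on bonus): 23% × $2550.00 = $586.50
Total state income tax: $2315.10 + $586.50 = $2901.60

$2901.60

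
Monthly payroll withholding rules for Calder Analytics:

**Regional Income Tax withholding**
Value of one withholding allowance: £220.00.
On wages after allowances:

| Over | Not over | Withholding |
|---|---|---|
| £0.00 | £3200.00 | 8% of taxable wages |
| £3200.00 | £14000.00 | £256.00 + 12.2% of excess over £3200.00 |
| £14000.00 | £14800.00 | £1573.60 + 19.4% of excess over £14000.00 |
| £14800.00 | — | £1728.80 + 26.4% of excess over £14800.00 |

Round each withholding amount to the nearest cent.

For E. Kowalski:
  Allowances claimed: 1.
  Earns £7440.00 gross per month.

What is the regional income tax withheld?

£746.44

Regional Income Tax: taxable = £7440.00 − 1×£220.00 = £7220.00
  £256.00 + 12.2% × (£7220.00 − £3200.00) = £256.00 + 12.2% × £4020.00 = £746.44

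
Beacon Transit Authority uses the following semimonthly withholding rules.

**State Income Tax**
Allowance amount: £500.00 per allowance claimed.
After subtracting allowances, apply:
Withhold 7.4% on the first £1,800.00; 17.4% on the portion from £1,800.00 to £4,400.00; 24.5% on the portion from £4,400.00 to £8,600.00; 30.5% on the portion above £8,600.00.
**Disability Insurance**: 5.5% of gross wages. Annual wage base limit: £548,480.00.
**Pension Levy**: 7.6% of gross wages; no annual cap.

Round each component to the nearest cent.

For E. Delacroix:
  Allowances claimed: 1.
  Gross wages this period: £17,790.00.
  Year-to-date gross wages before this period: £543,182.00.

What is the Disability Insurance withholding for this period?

Disability Insurance: cap £548,480.00 − YTD £543,182.00 = £5,298.00 subject; 5.5% × £5,298.00 = £291.39

£291.39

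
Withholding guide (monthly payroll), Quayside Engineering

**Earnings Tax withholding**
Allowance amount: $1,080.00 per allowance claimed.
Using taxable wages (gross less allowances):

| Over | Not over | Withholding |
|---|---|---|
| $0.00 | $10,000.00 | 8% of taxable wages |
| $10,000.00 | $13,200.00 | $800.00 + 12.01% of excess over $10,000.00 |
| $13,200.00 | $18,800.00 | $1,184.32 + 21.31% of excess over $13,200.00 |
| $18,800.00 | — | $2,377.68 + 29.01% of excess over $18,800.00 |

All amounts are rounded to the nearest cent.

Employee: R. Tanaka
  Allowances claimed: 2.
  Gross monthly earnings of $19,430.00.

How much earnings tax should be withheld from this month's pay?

$2,051.64

Earnings Tax: taxable = $19,430.00 − 2×$1,080.00 = $17,270.00
  $1,184.32 + 21.31% × ($17,270.00 − $13,200.00) = $1,184.32 + 21.31% × $4,070.00 = $2,051.64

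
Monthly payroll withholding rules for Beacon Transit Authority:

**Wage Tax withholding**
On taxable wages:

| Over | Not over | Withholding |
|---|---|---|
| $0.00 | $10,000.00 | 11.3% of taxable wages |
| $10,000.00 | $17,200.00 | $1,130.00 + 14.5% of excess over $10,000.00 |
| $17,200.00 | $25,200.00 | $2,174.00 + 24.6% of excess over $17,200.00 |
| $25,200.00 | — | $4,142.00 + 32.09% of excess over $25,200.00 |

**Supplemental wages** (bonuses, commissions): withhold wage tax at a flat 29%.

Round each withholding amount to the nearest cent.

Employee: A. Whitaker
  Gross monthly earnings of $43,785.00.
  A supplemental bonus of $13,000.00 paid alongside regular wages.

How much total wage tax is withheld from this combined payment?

Wage Tax: taxable = $43,785.00
  $4,142.00 + 32.09% × ($43,785.00 − $25,200.00) = $4,142.00 + 32.09% × $18,585.00 = $10,105.93
Supplemental (29% flat on bonus): 29% × $13,000.00 = $3,770.00
Total wage tax: $10,105.93 + $3,770.00 = $13,875.93

$13,875.93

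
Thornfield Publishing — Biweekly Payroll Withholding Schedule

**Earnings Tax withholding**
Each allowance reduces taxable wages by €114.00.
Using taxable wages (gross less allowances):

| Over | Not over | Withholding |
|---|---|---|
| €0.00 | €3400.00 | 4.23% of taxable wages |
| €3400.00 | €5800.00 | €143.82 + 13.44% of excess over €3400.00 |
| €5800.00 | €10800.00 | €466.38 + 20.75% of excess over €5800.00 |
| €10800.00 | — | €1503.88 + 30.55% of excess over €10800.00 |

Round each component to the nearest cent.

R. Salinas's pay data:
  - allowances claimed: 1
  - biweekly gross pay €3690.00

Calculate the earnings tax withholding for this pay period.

€167.47

Earnings Tax: taxable = €3690.00 − 1×€114.00 = €3576.00
  €143.82 + 13.44% × (€3576.00 − €3400.00) = €143.82 + 13.44% × €176.00 = €167.47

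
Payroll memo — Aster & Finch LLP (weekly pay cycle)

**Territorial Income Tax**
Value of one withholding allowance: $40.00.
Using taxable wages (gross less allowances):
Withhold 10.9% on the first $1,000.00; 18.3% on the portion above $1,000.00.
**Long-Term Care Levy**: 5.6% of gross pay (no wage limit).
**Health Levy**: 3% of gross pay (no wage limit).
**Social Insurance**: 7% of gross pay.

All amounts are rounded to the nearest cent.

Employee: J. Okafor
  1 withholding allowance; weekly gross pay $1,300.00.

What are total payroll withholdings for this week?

$359.38

Territorial Income Tax: taxable = $1,300.00 − 1×$40.00 = $1,260.00
  $109.00 + 18.3% × ($1,260.00 − $1,000.00) = $109.00 + 18.3% × $260.00 = $156.58
Long-Term Care Levy: 5.6% × $1,300.00 = $72.80
Health Levy: 3% × $1,300.00 = $39.00
Social Insurance: 7% × $1,300.00 = $91.00
Total: $156.58 + $72.80 + $39.00 + $91.00 = $359.38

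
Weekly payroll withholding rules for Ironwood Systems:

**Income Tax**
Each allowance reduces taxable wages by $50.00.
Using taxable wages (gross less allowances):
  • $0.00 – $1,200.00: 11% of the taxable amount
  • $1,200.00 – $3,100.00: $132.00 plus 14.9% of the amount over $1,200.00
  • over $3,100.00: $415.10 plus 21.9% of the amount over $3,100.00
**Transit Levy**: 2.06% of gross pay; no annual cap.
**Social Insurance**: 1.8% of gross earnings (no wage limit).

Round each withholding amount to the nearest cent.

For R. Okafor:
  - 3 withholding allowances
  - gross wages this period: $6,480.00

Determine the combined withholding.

Income Tax: taxable = $6,480.00 − 3×$50.00 = $6,330.00
  $415.10 + 21.9% × ($6,330.00 − $3,100.00) = $415.10 + 21.9% × $3,230.00 = $1,122.47
Transit Levy: 2.06% × $6,480.00 = $133.49
Social Insurance: 1.8% × $6,480.00 = $116.64
Total: $1,122.47 + $133.49 + $116.64 = $1,372.60

$1,372.60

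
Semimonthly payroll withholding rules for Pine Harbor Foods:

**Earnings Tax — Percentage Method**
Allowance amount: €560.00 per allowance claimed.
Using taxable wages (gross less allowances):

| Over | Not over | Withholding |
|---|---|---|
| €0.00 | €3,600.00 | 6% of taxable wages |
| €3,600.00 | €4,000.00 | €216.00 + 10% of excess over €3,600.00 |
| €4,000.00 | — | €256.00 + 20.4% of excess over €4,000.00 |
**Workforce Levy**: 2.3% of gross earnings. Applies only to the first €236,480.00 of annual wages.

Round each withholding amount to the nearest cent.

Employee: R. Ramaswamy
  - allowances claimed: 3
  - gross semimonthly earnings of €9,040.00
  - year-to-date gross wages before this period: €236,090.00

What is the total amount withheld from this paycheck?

Earnings Tax: taxable = €9,040.00 − 3×€560.00 = €7,360.00
  €256.00 + 20.4% × (€7,360.00 − €4,000.00) = €256.00 + 20.4% × €3,360.00 = €941.44
Workforce Levy: cap €236,480.00 − YTD €236,090.00 = €390.00 subject; 2.3% × €390.00 = €8.97
Total: €941.44 + €8.97 = €950.41

€950.41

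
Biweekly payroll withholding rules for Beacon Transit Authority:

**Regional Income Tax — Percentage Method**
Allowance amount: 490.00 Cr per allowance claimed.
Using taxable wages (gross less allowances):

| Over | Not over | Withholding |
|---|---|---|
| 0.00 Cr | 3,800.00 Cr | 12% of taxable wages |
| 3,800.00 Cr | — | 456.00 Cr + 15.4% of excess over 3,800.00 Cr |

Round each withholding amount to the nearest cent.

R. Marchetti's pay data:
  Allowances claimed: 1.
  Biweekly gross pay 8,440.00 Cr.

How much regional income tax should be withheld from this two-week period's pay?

Regional Income Tax: taxable = 8,440.00 Cr − 1×490.00 Cr = 7,950.00 Cr
  456.00 Cr + 15.4% × (7,950.00 Cr − 3,800.00 Cr) = 456.00 Cr + 15.4% × 4,150.00 Cr = 1,095.10 Cr

1,095.10 Cr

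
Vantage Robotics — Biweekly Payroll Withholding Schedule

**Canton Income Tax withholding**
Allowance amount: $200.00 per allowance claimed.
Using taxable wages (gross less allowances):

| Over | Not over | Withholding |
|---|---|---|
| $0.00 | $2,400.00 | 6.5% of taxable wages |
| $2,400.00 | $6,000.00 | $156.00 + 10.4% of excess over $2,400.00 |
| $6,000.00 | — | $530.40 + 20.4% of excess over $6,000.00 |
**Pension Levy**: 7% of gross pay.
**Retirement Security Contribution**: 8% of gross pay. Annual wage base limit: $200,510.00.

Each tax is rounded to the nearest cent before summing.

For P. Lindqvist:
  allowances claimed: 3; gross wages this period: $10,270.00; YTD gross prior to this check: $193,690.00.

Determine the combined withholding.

Canton Income Tax: taxable = $10,270.00 − 3×$200.00 = $9,670.00
  $530.40 + 20.4% × ($9,670.00 − $6,000.00) = $530.40 + 20.4% × $3,670.00 = $1,279.08
Pension Levy: 7% × $10,270.00 = $718.90
Retirement Security Contribution: cap $200,510.00 − YTD $193,690.00 = $6,820.00 subject; 8% × $6,820.00 = $545.60
Total: $1,279.08 + $718.90 + $545.60 = $2,543.58

$2,543.58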